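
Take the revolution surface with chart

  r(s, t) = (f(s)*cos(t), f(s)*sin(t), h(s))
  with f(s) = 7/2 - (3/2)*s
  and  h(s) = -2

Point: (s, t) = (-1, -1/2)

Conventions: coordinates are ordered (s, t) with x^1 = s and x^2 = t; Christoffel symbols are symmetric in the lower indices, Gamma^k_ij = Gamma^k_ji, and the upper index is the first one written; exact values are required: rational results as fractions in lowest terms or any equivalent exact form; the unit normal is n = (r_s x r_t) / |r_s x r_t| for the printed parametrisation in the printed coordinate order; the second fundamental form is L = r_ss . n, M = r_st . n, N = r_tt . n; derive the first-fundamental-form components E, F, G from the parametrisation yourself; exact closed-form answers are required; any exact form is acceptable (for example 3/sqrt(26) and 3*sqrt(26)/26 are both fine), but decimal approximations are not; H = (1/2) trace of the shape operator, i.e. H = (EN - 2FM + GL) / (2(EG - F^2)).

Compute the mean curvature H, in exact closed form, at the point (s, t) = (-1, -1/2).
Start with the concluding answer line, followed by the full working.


Answer: H = 0

f = 5, f' = -3/2, f'' = 0, h' = 0, h'' = 0
E = 9/4, F = 0, G = 25; answer radicand W^2 = 9/4
unnormalised second-form numerators: l = 0, m = 0, n = 0; L = l/sqrt(9/4), and similarly M = m/sqrt(W^2), N = n/sqrt(W^2)
H = (E*n - 2*F*m + G*l) / (2*(EG - F^2)*sqrt(W^2)); E*n - 2*F*m + G*l = 0, EG - F^2 = 225/4, so H = (0)/sqrt(9/4)


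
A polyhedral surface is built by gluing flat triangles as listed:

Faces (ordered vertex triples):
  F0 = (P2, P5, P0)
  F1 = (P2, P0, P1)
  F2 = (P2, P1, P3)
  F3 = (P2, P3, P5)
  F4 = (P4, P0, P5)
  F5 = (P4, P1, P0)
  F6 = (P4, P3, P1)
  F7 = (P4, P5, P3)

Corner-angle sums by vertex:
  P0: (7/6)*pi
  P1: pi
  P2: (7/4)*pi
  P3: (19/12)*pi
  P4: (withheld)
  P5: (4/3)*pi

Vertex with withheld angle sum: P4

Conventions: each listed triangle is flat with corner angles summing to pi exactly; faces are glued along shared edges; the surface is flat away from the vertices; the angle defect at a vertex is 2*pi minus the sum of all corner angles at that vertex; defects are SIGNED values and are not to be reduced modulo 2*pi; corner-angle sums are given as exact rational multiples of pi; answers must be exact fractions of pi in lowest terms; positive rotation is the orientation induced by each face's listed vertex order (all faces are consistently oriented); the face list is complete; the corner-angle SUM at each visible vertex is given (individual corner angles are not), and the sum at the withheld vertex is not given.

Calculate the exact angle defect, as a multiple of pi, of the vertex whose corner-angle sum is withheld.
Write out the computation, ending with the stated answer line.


V = 6, E = 12, F = 8; chi = V - E + F = 2
Gauss-Bonnet: total defect = 2*pi*chi = 4*pi; visible defects sum to (19/6)*pi

Answer: defect(P4) = (5/6)*pi


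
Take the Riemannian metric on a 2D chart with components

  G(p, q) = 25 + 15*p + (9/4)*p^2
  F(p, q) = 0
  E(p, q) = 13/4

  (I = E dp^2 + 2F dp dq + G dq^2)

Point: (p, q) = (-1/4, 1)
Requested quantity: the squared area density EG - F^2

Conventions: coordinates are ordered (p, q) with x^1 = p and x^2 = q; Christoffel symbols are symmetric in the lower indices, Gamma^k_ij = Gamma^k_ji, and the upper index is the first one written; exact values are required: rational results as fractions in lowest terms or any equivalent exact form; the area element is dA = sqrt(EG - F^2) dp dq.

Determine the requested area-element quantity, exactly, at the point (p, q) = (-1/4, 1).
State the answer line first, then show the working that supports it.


Answer: EG - F^2 = 17797/256

E = 13/4, F = 0, G = 1369/64; EG - F^2 = 17797/256


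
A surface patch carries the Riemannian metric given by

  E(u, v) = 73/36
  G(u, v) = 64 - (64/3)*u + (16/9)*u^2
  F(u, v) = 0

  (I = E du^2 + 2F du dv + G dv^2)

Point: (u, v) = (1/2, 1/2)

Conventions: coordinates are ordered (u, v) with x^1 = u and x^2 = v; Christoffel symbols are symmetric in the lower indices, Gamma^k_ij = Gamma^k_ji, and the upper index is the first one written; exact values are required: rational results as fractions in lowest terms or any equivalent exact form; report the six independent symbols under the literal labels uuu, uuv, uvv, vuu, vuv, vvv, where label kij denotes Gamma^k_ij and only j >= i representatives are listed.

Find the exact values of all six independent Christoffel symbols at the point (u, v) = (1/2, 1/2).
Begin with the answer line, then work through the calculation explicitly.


Answer: Gamma_uuu = 0, Gamma_uuv = 0, Gamma_uvv = 352/73, Gamma_vuu = 0, Gamma_vuv = -2/11, Gamma_vvv = 0

E = 73/36, F = 0, G = 484/9 at the point
E_u = 0, E_v = 0, F_u = 0, F_v = 0, G_u = -176/9, G_v = 0
EG - F^2 = 8833/81;  g^inv = (81/8833) * [[484/9, 0], [0, 73/36]]
first-kind symbols [ij,l] = (1/2)(d_i g_jl + d_j g_il - d_l g_ij): [uu,u] = E_u/2 = 0, [uu,v] = F_u - E_v/2 = 0, [uv,u] = E_v/2 = 0, [uv,v] = G_u/2 = -88/9, [vv,u] = F_v - G_u/2 = 88/9, [vv,v] = G_v/2 = 0
Gamma^u_ij = (G*[ij,u] - F*[ij,v])/(EG - F^2), Gamma^v_ij = (E*[ij,v] - F*[ij,u])/(EG - F^2)


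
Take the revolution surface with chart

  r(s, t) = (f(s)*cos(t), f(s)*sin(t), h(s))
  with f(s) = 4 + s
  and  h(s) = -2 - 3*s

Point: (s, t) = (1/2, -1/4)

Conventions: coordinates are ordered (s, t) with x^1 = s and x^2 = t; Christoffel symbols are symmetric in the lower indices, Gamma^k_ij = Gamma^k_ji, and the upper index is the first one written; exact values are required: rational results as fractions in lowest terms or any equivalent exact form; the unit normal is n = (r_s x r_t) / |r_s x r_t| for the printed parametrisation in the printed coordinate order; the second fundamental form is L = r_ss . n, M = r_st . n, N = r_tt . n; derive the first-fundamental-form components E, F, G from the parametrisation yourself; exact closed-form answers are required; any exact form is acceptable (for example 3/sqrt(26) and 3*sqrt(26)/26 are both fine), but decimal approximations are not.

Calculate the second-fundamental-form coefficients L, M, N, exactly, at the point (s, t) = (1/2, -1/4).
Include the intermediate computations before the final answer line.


f = 9/2, f' = 1, f'' = 0, h' = -3, h'' = 0
E = 10, F = 0, G = 81/4; answer radicand W^2 = 10
unnormalised second-form numerators: l = 0, m = 0, n = -27/2; L = l/sqrt(10), and similarly M = m/sqrt(W^2), N = n/sqrt(W^2)

Answer: L = 0, M = 0, N = -27*sqrt(10)/20


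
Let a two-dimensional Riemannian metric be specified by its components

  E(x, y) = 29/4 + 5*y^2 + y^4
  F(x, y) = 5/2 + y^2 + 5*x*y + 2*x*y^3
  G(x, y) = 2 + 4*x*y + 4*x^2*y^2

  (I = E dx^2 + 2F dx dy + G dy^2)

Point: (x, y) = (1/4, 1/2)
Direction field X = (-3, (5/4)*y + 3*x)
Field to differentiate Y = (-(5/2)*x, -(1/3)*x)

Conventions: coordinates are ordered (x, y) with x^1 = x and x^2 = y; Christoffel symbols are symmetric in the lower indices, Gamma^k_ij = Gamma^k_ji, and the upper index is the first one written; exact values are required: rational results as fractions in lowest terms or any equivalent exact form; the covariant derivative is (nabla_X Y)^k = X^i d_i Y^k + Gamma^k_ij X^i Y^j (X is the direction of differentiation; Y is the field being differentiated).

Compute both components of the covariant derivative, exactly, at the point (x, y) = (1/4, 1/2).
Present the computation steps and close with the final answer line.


E = 137/16, F = 55/16, G = 41/16 at the point
E_x = 0, E_y = 11/2, F_x = 11/4, F_y = 21/8, G_x = 5/2, G_y = 5/4
EG - F^2 = 81/8;  g^inv = (8/81) * [[41/16, -55/16], [-55/16, 137/16]]
first-kind symbols [ij,l] = (1/2)(d_i g_jl + d_j g_il - d_l g_ij): [xx,x] = E_x/2 = 0, [xx,y] = F_x - E_y/2 = 0, [xy,x] = E_y/2 = 11/4, [xy,y] = G_x/2 = 5/4, [yy,x] = F_y - G_x/2 = 11/8, [yy,y] = G_y/2 = 5/8
Gamma^x_ij = (G*[ij,x] - F*[ij,y])/(EG - F^2), Gamma^y_ij = (E*[ij,y] - F*[ij,x])/(EG - F^2)
Gamma_xxx = 0, Gamma_xxy = 22/81, Gamma_xyy = 11/81, Gamma_yxx = 0, Gamma_yxy = 10/81, Gamma_yyy = 5/81
X = (-3, 11/8), Y = (-5/8, -1/12) at the point

Answer: (nabla_X Y)^x = 3557/486, (nabla_X Y)^y = 223/243


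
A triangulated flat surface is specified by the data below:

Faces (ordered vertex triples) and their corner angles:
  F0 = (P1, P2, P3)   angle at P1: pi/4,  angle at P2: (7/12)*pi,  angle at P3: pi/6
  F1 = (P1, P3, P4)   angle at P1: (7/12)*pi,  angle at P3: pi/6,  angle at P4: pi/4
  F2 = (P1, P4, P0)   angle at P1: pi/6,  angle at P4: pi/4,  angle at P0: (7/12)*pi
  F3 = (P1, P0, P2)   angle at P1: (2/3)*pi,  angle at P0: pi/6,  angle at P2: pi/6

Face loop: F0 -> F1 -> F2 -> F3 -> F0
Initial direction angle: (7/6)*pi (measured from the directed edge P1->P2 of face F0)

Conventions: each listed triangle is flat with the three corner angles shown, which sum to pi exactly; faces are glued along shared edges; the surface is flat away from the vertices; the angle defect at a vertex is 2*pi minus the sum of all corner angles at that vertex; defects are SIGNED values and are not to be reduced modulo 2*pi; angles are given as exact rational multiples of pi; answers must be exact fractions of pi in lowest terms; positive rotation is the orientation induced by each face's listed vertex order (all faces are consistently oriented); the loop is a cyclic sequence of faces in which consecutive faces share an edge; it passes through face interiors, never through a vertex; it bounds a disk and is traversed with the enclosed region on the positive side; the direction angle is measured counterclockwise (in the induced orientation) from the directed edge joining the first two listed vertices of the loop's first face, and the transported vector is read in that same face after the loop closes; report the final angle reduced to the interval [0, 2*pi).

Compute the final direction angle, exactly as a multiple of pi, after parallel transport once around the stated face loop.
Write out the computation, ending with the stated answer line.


enclosed vertex P1: corner angles sum to (5/3)*pi, defect = 2*pi - (5/3)*pi = pi/3
holonomy = initial angle + sum of enclosed defects (mod 2*pi), positive in the induced orientation
final angle = (7/6)*pi + pi/3 = (3/2)*pi (mod 2*pi)

Answer: final direction angle = (3/2)*pi


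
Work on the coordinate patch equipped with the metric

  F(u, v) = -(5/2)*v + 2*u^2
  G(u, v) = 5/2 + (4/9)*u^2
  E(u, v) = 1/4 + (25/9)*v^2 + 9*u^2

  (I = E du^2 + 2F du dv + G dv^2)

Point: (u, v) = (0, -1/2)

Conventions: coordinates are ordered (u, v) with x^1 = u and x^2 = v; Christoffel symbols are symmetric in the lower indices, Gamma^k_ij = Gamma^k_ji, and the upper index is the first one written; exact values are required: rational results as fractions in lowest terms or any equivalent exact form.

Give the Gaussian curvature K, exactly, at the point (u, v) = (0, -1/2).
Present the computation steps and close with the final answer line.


E = 17/18, F = 5/4, G = 5/2, EG - F^2 = 115/144 at the point
E_u = 0, E_v = -25/9, F_u = 0, F_v = -5/2, G_u = 0, G_v = 0
E_vv = 50/9, F_uv = 0, G_uu = 8/9
K follows from Brioschi's formula, (det M1 - det M2)/(EG - F^2)^2.
M1 = [[-E_vv/2 + F_uv - G_uu/2, E_u/2, F_u - E_v/2], [F_v - G_u/2, E, F], [G_v/2, F, G]] = [[-29/9, 0, 25/18], [-5/2, 17/18, 5/4], [0, 5/4, 5/2]]; det M1 = -560/81
M2 = [[0, E_v/2, G_u/2], [E_v/2, E, F], [G_u/2, F, G]] = [[0, -25/18, 0], [-25/18, 17/18, 5/4], [0, 5/4, 5/2]]; det M2 = -3125/648
det M1 - det M2 = -1355/648; K = -1355/648 / (115/144)^2 = -8672/2645

Answer: K = -8672/2645


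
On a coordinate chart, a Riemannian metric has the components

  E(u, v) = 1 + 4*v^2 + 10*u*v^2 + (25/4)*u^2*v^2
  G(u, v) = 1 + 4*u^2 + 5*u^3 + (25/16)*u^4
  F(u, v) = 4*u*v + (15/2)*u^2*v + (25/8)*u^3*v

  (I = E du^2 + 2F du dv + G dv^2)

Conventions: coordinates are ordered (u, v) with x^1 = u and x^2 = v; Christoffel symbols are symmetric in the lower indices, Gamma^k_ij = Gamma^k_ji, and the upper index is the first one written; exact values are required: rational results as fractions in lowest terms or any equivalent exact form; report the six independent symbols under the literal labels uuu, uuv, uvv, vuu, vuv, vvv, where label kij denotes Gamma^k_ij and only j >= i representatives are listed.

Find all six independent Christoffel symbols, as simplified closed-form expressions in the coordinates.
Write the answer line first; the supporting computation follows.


Answer: Gamma_uuu = (100*u*v^2 + 80*v^2)/(25*u^4 + 80*u^3 + 100*u^2*v^2 + 64*u^2 + 160*u*v^2 + 64*v^2 + 16), Gamma_uuv = (100*u^2*v + 160*u*v + 64*v)/(25*u^4 + 80*u^3 + 100*u^2*v^2 + 64*u^2 + 160*u*v^2 + 64*v^2 + 16), Gamma_uvv = 0, Gamma_vuu = (50*u^2*v + 80*u*v)/(25*u^4 + 80*u^3 + 100*u^2*v^2 + 64*u^2 + 160*u*v^2 + 64*v^2 + 16), Gamma_vuv = (50*u^3 + 120*u^2 + 64*u)/(25*u^4 + 80*u^3 + 100*u^2*v^2 + 64*u^2 + 160*u*v^2 + 64*v^2 + 16), Gamma_vvv = 0

E = 1 + 4*v^2 + 10*u*v^2 + (25/4)*u^2*v^2; F = 4*u*v + (15/2)*u^2*v + (25/8)*u^3*v; G = 1 + 4*u^2 + 5*u^3 + (25/16)*u^4
Gamma^k_ij = (1/2) g^{kl} (d_i g_jl + d_j g_il - d_l g_ij), with g^inv = (1/(EG-F^2)) [[G, -F], [-F, E]]
first partials: E_u = 10*v^2 + (25/2)*u*v^2, E_v = 8*v + 20*u*v + (25/2)*u^2*v, F_u = 4*v + 15*u*v + (75/8)*u^2*v, F_v = 4*u + (15/2)*u^2 + (25/8)*u^3, G_u = 8*u + 15*u^2 + (25/4)*u^3, G_v = 0
D = EG - F^2 = 1 + 4*v^2 + 4*u^2 + 10*u*v^2 + 5*u^3 + (25/4)*u^2*v^2 + (25/16)*u^4
expanded: Gamma^u_uu = (G E_u - 2F F_u + F E_v)/(2D), Gamma^u_uv = (G E_v - F G_u)/(2D), Gamma^u_vv = (2G F_v - G G_u - F G_v)/(2D), Gamma^v_uu = (2E F_u - E E_v - F E_u)/(2D), Gamma^v_uv = (E G_u - F E_v)/(2D), Gamma^v_vv = (E G_v - 2F F_v + F G_u)/(2D); substitute and cancel common factors


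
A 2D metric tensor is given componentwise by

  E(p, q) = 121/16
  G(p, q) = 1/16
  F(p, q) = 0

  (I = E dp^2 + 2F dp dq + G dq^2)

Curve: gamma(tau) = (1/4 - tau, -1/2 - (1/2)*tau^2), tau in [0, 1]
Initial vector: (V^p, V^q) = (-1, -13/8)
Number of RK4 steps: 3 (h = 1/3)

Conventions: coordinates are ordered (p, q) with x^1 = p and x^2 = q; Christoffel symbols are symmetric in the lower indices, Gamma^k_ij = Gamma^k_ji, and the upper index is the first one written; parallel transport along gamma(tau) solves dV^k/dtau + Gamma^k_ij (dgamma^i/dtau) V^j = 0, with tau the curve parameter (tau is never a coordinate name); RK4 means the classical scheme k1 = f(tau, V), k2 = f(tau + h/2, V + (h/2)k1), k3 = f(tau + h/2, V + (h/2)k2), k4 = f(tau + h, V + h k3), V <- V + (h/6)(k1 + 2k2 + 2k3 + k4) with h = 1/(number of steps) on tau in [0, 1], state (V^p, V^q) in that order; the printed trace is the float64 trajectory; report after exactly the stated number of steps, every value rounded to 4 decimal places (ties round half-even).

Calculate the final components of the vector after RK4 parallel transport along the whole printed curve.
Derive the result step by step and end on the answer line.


gamma'(tau) = (-1, -tau); f(tau, V)^k = -Gamma^k_ij(gamma(tau)) gamma'^i(tau) V^j; h = 1/3; intermediate values shown to 6 dp
curve data and Christoffel symbols at the stage parameters:
  tau = 0.000000: gamma = (0.250000, -0.500000), gamma' = (-1.000000, 0.000000); Gamma_ppp = 0.000000, Gamma_ppq = 0.000000, Gamma_pqq = 0.000000, Gamma_qpp = 0.000000, Gamma_qpq = 0.000000, Gamma_qqq = 0.000000
  tau = 0.166667: gamma = (0.083333, -0.513889), gamma' = (-1.000000, -0.166667); Gamma_ppp = 0.000000, Gamma_ppq = 0.000000, Gamma_pqq = 0.000000, Gamma_qpp = 0.000000, Gamma_qpq = 0.000000, Gamma_qqq = 0.000000
  tau = 0.333333: gamma = (-0.083333, -0.555556), gamma' = (-1.000000, -0.333333); Gamma_ppp = 0.000000, Gamma_ppq = 0.000000, Gamma_pqq = 0.000000, Gamma_qpp = 0.000000, Gamma_qpq = 0.000000, Gamma_qqq = 0.000000
  tau = 0.500000: gamma = (-0.250000, -0.625000), gamma' = (-1.000000, -0.500000); Gamma_ppp = 0.000000, Gamma_ppq = 0.000000, Gamma_pqq = 0.000000, Gamma_qpp = 0.000000, Gamma_qpq = 0.000000, Gamma_qqq = 0.000000
  tau = 0.666667: gamma = (-0.416667, -0.722222), gamma' = (-1.000000, -0.666667); Gamma_ppp = 0.000000, Gamma_ppq = 0.000000, Gamma_pqq = 0.000000, Gamma_qpp = 0.000000, Gamma_qpq = 0.000000, Gamma_qqq = 0.000000
  tau = 0.833333: gamma = (-0.583333, -0.847222), gamma' = (-1.000000, -0.833333); Gamma_ppp = 0.000000, Gamma_ppq = 0.000000, Gamma_pqq = 0.000000, Gamma_qpp = 0.000000, Gamma_qpq = 0.000000, Gamma_qqq = 0.000000
  tau = 1.000000: gamma = (-0.750000, -1.000000), gamma' = (-1.000000, -1.000000); Gamma_ppp = 0.000000, Gamma_ppq = 0.000000, Gamma_pqq = 0.000000, Gamma_qpp = 0.000000, Gamma_qpq = 0.000000, Gamma_qqq = 0.000000
step 0: V^p = -1.0000, V^q = -1.6250
step 1: k1 = (0.000000, 0.000000), k2 = (0.000000, 0.000000), k3 = (0.000000, 0.000000), k4 = (0.000000, 0.000000); V <- V + (h/6)(k1 + 2k2 + 2k3 + k4): V^p = -1.0000, V^q = -1.6250
step 2: k1 = (0.000000, 0.000000), k2 = (0.000000, 0.000000), k3 = (0.000000, 0.000000), k4 = (0.000000, 0.000000); V <- V + (h/6)(k1 + 2k2 + 2k3 + k4): V^p = -1.0000, V^q = -1.6250
step 3: k1 = (0.000000, 0.000000), k2 = (0.000000, 0.000000), k3 = (0.000000, 0.000000), k4 = (0.000000, 0.000000); V <- V + (h/6)(k1 + 2k2 + 2k3 + k4): V^p = -1.0000, V^q = -1.6250

Answer: V^p = -1.0000, V^q = -1.6250


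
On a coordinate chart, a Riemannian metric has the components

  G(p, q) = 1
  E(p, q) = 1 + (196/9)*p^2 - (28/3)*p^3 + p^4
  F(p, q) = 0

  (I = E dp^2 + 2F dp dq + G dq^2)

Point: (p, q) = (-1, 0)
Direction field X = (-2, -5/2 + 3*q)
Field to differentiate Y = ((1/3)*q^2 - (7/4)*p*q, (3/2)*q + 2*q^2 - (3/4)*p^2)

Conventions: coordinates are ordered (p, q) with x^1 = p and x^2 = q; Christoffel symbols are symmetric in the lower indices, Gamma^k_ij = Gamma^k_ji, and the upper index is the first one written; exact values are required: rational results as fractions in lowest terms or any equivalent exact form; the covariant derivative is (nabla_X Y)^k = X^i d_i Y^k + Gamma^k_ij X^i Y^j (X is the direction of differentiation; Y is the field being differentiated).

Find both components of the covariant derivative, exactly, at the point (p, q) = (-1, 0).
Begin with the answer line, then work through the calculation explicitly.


Answer: (nabla_X Y)^p = -35/8, (nabla_X Y)^q = -27/4

E = 298/9, F = 0, G = 1 at the point
E_p = -680/9, E_q = 0, F_p = 0, F_q = 0, G_p = 0, G_q = 0
EG - F^2 = 298/9;  g^inv = (9/298) * [[1, 0], [0, 298/9]]
first-kind symbols [ij,l] = (1/2)(d_i g_jl + d_j g_il - d_l g_ij): [pp,p] = E_p/2 = -340/9, [pp,q] = F_p - E_q/2 = 0, [pq,p] = E_q/2 = 0, [pq,q] = G_p/2 = 0, [qq,p] = F_q - G_p/2 = 0, [qq,q] = G_q/2 = 0
Gamma^p_ij = (G*[ij,p] - F*[ij,q])/(EG - F^2), Gamma^q_ij = (E*[ij,q] - F*[ij,p])/(EG - F^2)
Gamma_ppp = -170/149, Gamma_ppq = 0, Gamma_pqq = 0, Gamma_qpp = 0, Gamma_qpq = 0, Gamma_qqq = 0
X = (-2, -5/2), Y = (0, -3/4) at the point


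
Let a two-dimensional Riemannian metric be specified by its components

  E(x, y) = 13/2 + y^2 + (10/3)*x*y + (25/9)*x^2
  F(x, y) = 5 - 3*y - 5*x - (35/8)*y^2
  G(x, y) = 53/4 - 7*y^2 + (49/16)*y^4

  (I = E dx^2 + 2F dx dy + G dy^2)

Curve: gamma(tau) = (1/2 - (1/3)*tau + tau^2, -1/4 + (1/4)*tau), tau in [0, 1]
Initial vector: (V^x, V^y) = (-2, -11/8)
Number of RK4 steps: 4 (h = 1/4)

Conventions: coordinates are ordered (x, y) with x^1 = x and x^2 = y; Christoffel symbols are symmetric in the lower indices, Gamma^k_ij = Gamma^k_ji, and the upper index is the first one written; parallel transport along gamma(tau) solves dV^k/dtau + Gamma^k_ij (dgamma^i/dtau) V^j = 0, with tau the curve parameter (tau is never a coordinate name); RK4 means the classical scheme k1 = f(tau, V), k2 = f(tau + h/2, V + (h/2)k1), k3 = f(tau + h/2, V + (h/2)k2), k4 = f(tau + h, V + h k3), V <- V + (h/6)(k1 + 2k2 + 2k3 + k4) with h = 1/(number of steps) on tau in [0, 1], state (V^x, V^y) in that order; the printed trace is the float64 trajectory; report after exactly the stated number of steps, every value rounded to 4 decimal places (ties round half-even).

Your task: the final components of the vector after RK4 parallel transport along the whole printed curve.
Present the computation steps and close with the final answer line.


gamma'(tau) = (-1/3 + 2*tau, 1/4); f(tau, V)^k = -Gamma^k_ij(gamma(tau)) gamma'^i(tau) V^j; h = 1/4; intermediate values shown to 6 dp
curve data and Christoffel symbols at the stage parameters:
  tau = 0.000000: gamma = (0.500000, -0.250000), gamma' = (-0.333333, 0.250000); Gamma_xxx = 0.368834, Gamma_xxy = 0.094860, Gamma_xyy = -0.194565, Gamma_yxx = -0.520972, Gamma_yxy = -0.022017, Gamma_yyy = 0.174154
  tau = 0.125000: gamma = (0.473958, -0.218750), gamma' = (-0.083333, 0.250000); Gamma_xxx = 0.373943, Gamma_xxy = 0.093736, Gamma_xyy = -0.235547, Gamma_yxx = -0.520184, Gamma_yxy = -0.022321, Gamma_yyy = 0.169628
  tau = 0.250000: gamma = (0.479167, -0.187500), gamma' = (0.166667, 0.250000); Gamma_xxx = 0.375375, Gamma_xxy = 0.098956, Gamma_xyy = -0.267832, Gamma_yxx = -0.518314, Gamma_yxy = -0.022920, Gamma_yyy = 0.159833
  tau = 0.375000: gamma = (0.515625, -0.156250), gamma' = (0.416667, 0.250000); Gamma_xxx = 0.372634, Gamma_xxy = 0.109830, Gamma_xyy = -0.290631, Gamma_yxx = -0.515290, Gamma_yxy = -0.023373, Gamma_yyy = 0.143679
  tau = 0.500000: gamma = (0.583333, -0.125000), gamma' = (0.666667, 0.250000); Gamma_xxx = 0.364942, Gamma_xxy = 0.124901, Gamma_xyy = -0.304167, Gamma_yxx = -0.511318, Gamma_yxy = -0.022715, Gamma_yyy = 0.120991
  tau = 0.625000: gamma = (0.682292, -0.093750), gamma' = (0.916667, 0.250000); Gamma_xxx = 0.351518, Gamma_xxy = 0.142262, Gamma_xyy = -0.309516, Gamma_yxx = -0.507036, Gamma_yxy = -0.019754, Gamma_yyy = 0.092354
  tau = 0.750000: gamma = (0.812500, -0.062500), gamma' = (1.166667, 0.250000); Gamma_xxx = 0.331858, Gamma_xxy = 0.159947, Gamma_xyy = -0.308295, Gamma_yxx = -0.503629, Gamma_yxy = -0.013402, Gamma_yyy = 0.058805
  tau = 0.875000: gamma = (0.973958, -0.031250), gamma' = (1.416667, 0.250000); Gamma_xxx = 0.305919, Gamma_xxy = 0.176286, Gamma_xyy = -0.302317, Gamma_yxx = -0.502842, Gamma_yxy = -0.002924, Gamma_yyy = 0.021519
  tau = 1.000000: gamma = (1.166667, 0.000000), gamma' = (1.666667, 0.250000); Gamma_xxx = 0.274136, Gamma_xxy = 0.190102, Gamma_xyy = -0.293299, Gamma_yxx = -0.506868, Gamma_yxy = 0.011956, Gamma_yyy = -0.018447
step 0: V^x = -2.0000, V^y = -1.3750
step 1: k1 = (-0.308819, 0.406263), k2 = (-0.104077, 0.135614), k3 = (-0.106136, 0.136145), k4 = (0.109247, -0.138215); V <- V + (h/6)(k1 + 2k2 + 2k3 + k4): V^x = -2.0258, V^y = -1.3412
step 2: k1 = (0.109175, -0.138143), k2 = (0.331134, -0.408217), k3 = (0.325156, -0.401214), k4 = (0.544232, -0.652124); V <- V + (h/6)(k1 + 2k2 + 2k3 + k4): V^x = -1.9439, V^y = -1.4416
step 3: k1 = (0.544061, -0.651906), k2 = (0.751945, -0.873569), k3 = (0.744117, -0.861225), k4 = (0.932370, -1.040314); V <- V + (h/6)(k1 + 2k2 + 2k3 + k4): V^x = -1.7577, V^y = -1.6566
step 4: k1 = (0.932276, -1.040219), k2 = (1.094762, -1.168109), k3 = (1.087848, -1.153606), k4 = (1.223086, -1.220914); V <- V + (h/6)(k1 + 2k2 + 2k3 + k4): V^x = -1.4860, V^y = -1.9443

Answer: V^x = -1.4860, V^y = -1.9443


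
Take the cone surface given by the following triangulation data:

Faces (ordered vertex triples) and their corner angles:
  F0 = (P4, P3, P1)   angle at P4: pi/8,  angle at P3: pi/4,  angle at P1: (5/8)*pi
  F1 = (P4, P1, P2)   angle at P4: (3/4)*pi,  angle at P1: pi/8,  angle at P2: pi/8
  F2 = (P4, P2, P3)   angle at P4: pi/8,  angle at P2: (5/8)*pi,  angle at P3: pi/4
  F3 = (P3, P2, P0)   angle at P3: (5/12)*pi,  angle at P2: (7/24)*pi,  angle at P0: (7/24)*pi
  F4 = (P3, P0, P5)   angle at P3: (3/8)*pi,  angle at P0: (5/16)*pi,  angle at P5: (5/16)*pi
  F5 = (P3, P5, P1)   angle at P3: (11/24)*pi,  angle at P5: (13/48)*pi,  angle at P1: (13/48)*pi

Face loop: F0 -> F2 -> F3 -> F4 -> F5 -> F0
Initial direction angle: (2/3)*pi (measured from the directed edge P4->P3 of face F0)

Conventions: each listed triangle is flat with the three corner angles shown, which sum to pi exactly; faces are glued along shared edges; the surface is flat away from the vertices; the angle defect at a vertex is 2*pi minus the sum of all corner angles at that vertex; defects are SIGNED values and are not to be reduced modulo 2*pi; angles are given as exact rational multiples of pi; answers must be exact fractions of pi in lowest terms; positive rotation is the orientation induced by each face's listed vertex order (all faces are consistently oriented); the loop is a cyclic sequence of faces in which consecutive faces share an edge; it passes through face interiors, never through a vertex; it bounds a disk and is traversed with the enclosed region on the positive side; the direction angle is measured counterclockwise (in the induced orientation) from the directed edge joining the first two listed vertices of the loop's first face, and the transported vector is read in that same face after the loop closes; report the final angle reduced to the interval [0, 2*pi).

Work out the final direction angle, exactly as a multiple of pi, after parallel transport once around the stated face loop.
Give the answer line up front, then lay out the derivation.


Answer: final direction angle = (11/12)*pi

enclosed vertex P3: corner angles sum to (7/4)*pi, defect = 2*pi - (7/4)*pi = pi/4
final direction = starting direction + enclosed defect total, reduced mod 2*pi (induced orientation)
final angle = (2/3)*pi + pi/4 = (11/12)*pi (mod 2*pi)


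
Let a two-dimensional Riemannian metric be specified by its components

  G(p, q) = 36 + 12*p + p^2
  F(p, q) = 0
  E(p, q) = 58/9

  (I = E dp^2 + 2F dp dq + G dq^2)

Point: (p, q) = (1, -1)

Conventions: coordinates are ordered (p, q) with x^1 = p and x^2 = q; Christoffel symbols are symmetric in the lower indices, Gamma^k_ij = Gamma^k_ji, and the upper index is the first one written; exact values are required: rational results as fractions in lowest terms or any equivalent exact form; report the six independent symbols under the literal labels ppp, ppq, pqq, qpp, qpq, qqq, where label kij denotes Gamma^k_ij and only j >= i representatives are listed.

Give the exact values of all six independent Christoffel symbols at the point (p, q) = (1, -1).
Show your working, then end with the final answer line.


E = 58/9, F = 0, G = 49 at the point
E_p = 0, E_q = 0, F_p = 0, F_q = 0, G_p = 14, G_q = 0
EG - F^2 = 2842/9;  g^inv = (9/2842) * [[49, 0], [0, 58/9]]
first-kind symbols [ij,l] = (1/2)(d_i g_jl + d_j g_il - d_l g_ij): [pp,p] = E_p/2 = 0, [pp,q] = F_p - E_q/2 = 0, [pq,p] = E_q/2 = 0, [pq,q] = G_p/2 = 7, [qq,p] = F_q - G_p/2 = -7, [qq,q] = G_q/2 = 0
Gamma^p_ij = (G*[ij,p] - F*[ij,q])/(EG - F^2), Gamma^q_ij = (E*[ij,q] - F*[ij,p])/(EG - F^2)

Answer: Gamma_ppp = 0, Gamma_ppq = 0, Gamma_pqq = -63/58, Gamma_qpp = 0, Gamma_qpq = 1/7, Gamma_qqq = 0


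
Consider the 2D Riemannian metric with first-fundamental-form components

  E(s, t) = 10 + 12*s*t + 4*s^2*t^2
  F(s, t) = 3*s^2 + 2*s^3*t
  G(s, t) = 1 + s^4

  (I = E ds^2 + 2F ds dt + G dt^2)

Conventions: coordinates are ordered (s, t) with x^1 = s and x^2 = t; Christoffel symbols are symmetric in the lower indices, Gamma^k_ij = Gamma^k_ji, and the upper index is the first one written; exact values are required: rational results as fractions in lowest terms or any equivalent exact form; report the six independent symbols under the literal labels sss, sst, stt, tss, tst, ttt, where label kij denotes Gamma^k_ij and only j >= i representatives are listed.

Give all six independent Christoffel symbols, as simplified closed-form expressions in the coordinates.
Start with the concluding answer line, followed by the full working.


Answer: Gamma_sss = (4*s*t^2 + 6*t)/(s^4 + 4*s^2*t^2 + 12*s*t + 10), Gamma_sst = (4*s^2*t + 6*s)/(s^4 + 4*s^2*t^2 + 12*s*t + 10), Gamma_stt = 0, Gamma_tss = 2*s^2*t/(s^4 + 4*s^2*t^2 + 12*s*t + 10), Gamma_tst = 2*s^3/(s^4 + 4*s^2*t^2 + 12*s*t + 10), Gamma_ttt = 0

E = 10 + 12*s*t + 4*s^2*t^2; F = 3*s^2 + 2*s^3*t; G = 1 + s^4
Gamma^k_ij = (1/2) g^{kl} (d_i g_jl + d_j g_il - d_l g_ij), with g^inv = (1/(EG-F^2)) [[G, -F], [-F, E]]
first partials: E_s = 12*t + 8*s*t^2, E_t = 12*s + 8*s^2*t, F_s = 6*s + 6*s^2*t, F_t = 2*s^3, G_s = 4*s^3, G_t = 0
D = EG - F^2 = 10 + 12*s*t + 4*s^2*t^2 + s^4
expanded: Gamma^s_ss = (G E_s - 2F F_s + F E_t)/(2D), Gamma^s_st = (G E_t - F G_s)/(2D), Gamma^s_tt = (2G F_t - G G_s - F G_t)/(2D), Gamma^t_ss = (2E F_s - E E_t - F E_s)/(2D), Gamma^t_st = (E G_s - F E_t)/(2D), Gamma^t_tt = (E G_t - 2F F_t + F G_s)/(2D); substitute and cancel common factors


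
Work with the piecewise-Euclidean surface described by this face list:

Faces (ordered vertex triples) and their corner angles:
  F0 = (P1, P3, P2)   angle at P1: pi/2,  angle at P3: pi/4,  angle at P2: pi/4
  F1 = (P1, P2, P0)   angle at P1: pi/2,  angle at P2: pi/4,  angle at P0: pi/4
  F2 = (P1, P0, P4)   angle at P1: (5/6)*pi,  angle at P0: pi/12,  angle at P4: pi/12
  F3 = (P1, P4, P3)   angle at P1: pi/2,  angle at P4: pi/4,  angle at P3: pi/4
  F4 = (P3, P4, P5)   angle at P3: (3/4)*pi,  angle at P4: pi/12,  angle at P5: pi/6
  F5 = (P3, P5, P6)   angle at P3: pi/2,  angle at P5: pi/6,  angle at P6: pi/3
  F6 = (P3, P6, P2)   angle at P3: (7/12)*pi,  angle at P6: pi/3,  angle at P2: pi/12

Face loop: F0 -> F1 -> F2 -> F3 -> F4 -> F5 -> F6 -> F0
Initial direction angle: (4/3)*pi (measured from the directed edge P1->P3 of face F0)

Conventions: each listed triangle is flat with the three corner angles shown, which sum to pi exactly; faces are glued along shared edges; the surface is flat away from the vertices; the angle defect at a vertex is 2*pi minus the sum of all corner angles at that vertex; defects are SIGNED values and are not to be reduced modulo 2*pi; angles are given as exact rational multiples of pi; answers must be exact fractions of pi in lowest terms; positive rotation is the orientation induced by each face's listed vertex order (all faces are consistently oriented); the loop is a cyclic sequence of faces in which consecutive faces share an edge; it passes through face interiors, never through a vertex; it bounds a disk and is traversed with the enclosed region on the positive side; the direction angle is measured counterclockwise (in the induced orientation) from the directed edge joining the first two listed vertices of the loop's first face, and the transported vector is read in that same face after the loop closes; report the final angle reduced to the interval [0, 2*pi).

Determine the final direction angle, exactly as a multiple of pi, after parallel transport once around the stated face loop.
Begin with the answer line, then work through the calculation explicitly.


Answer: final direction angle = (2/3)*pi

enclosed vertex P1: corner angles sum to (7/3)*pi, defect = 2*pi - (7/3)*pi = -pi/3
enclosed vertex P3: corner angles sum to (7/3)*pi, defect = 2*pi - (7/3)*pi = -pi/3
by Gauss-Bonnet the loop rotates the vector by the enclosed defect sum (positive orientation, mod 2*pi)
final angle = (4/3)*pi - (2/3)*pi = (2/3)*pi (mod 2*pi)


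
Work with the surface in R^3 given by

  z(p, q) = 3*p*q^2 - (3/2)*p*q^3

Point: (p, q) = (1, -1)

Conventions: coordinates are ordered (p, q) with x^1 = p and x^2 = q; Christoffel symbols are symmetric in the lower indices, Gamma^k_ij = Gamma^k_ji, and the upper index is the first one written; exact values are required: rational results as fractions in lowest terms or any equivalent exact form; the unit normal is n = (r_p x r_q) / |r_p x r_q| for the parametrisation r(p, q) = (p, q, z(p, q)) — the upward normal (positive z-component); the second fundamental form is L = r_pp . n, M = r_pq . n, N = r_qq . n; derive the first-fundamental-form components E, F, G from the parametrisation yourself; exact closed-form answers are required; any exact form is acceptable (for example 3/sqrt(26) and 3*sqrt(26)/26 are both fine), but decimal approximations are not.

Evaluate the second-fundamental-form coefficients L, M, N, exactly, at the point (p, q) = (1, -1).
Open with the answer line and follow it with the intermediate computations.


Answer: L = 0, M = -21*sqrt(526)/526, N = 15*sqrt(526)/263

z_p = 9/2, z_q = -21/2, z_pp = 0, z_pq = -21/2, z_qq = 15
E = 85/4, F = -189/4, G = 445/4; answer radicand W^2 = 263/2
unnormalised second-form numerators: l = 0, m = -21/2, n = 15; L = l/sqrt(263/2), and similarly M = m/sqrt(W^2), N = n/sqrt(W^2)


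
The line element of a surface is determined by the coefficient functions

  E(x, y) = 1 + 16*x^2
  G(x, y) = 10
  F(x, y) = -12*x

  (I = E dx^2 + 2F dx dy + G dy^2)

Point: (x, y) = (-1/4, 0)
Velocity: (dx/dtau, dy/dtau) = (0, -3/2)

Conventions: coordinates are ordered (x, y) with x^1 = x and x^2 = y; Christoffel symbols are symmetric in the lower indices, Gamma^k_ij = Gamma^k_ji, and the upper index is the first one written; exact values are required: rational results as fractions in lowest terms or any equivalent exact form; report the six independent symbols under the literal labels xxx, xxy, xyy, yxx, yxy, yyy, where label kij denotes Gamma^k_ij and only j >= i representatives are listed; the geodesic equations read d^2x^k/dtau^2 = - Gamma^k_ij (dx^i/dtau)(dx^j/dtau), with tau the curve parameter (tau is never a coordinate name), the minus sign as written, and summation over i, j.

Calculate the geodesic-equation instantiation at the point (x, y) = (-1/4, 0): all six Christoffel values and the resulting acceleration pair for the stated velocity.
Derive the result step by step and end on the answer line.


E = 2, F = 3, G = 10 at the point
E_x = -8, E_y = 0, F_x = -12, F_y = 0, G_x = 0, G_y = 0
EG - F^2 = 11;  g^inv = (1/11) * [[10, -3], [-3, 2]]
first-kind symbols [ij,l] = (1/2)(d_i g_jl + d_j g_il - d_l g_ij): [xx,x] = E_x/2 = -4, [xx,y] = F_x - E_y/2 = -12, [xy,x] = E_y/2 = 0, [xy,y] = G_x/2 = 0, [yy,x] = F_y - G_x/2 = 0, [yy,y] = G_y/2 = 0
Gamma^x_ij = (G*[ij,x] - F*[ij,y])/(EG - F^2), Gamma^y_ij = (E*[ij,y] - F*[ij,x])/(EG - F^2)
Gamma_xxx = -4/11, Gamma_xxy = 0, Gamma_xyy = 0, Gamma_yxx = -12/11, Gamma_yxy = 0, Gamma_yyy = 0
d^2x/dtau^2 = -(Gamma_xxx*(0)^2 + 2*Gamma_xxy*(0)*(-3/2) + Gamma_xyy*(-3/2)^2) = 0
d^2y/dtau^2 = -(Gamma_yxx*(0)^2 + 2*Gamma_yxy*(0)*(-3/2) + Gamma_yyy*(-3/2)^2) = 0

Answer: Gamma_xxx = -4/11, Gamma_xxy = 0, Gamma_xyy = 0, Gamma_yxx = -12/11, Gamma_yxy = 0, Gamma_yyy = 0; accelerations (d^2x/dtau^2, d^2y/dtau^2) = (0, 0)


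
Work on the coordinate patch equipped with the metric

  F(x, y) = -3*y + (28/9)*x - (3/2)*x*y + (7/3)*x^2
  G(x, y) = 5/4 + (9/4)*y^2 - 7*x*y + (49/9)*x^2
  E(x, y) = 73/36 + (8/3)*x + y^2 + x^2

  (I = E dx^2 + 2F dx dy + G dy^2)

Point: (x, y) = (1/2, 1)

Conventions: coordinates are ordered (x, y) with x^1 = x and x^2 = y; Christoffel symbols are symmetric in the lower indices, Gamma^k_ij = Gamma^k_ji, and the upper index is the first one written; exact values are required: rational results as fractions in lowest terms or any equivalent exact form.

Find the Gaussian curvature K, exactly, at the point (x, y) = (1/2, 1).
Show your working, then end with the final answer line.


E = 83/18, F = -29/18, G = 49/36, EG - F^2 = 265/72 at the point
E_x = 11/3, E_y = 2, F_x = 71/18, F_y = -15/4, G_x = -14/9, G_y = 1
E_yy = 2, F_xy = -3/2, G_xx = 98/9
Compute both Brioschi determinants and normalise by (EG - F^2)^2.
M1 = [[-E_yy/2 + F_xy - G_xx/2, E_x/2, F_x - E_y/2], [F_y - G_x/2, E, F], [G_y/2, F, G]] = [[-143/18, 11/6, 53/18], [-107/36, 83/18, -29/18], [1/2, -29/18, 49/36]]; det M1 = -372989/23328
M2 = [[0, E_y/2, G_x/2], [E_y/2, E, F], [G_x/2, F, G]] = [[0, 1, -7/9], [1, 83/18, -29/18], [-7/9, -29/18, 49/36]]; det M2 = -4795/2916
det M1 - det M2 = -37181/2592; K = -37181/2592 / (265/72)^2 = -74362/70225

Answer: K = -74362/70225


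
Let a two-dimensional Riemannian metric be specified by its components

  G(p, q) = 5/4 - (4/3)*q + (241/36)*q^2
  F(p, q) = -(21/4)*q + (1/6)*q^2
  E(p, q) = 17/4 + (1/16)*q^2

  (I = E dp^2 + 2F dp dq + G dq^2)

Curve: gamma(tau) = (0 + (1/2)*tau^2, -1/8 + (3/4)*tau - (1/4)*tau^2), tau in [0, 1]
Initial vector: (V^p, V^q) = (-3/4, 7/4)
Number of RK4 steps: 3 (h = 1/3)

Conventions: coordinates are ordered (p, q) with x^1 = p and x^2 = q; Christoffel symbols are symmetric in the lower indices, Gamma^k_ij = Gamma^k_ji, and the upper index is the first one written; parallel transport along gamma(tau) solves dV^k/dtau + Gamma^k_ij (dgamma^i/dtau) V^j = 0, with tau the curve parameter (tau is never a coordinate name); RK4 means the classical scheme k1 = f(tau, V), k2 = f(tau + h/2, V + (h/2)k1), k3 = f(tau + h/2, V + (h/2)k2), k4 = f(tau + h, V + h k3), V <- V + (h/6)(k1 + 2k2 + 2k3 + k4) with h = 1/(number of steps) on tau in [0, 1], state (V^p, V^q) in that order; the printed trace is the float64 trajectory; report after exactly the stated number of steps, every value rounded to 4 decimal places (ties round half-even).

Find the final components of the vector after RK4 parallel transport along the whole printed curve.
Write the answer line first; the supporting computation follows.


Answer: V^p = 0.5794, V^q = 2.3230

gamma'(tau) = (tau, 3/4 - (1/2)*tau); f(tau, V)^k = -Gamma^k_ij(gamma(tau)) gamma'^i(tau) V^j; h = 1/3; intermediate values shown to 6 dp
curve data and Christoffel symbols at the stage parameters:
  tau = 0.000000: gamma = (0.000000, -0.125000), gamma' = (0.000000, 0.750000); Gamma_ppp = -0.000853, Gamma_ppq = -0.001970, Gamma_pqq = -1.170185, Gamma_qpp = 0.005505, Gamma_qpq = 0.000853, Gamma_qqq = -0.481501
  tau = 0.166667: gamma = (0.013889, -0.006944), gamma' = (0.166667, 0.666667); Gamma_ppp = -0.000003, Gamma_ppq = -0.000102, Gamma_pqq = -1.231286, Gamma_qpp = 0.000345, Gamma_qpq = 0.000003, Gamma_qqq = -0.530537
  tau = 0.333333: gamma = (0.055556, 0.097222), gamma' = (0.333333, 0.583333); Gamma_ppp = -0.000648, Gamma_ppq = 0.001507, Gamma_pqq = -1.295783, Gamma_qpp = -0.005412, Gamma_qpq = 0.000648, Gamma_qqq = -0.570411
  tau = 0.500000: gamma = (0.125000, 0.187500), gamma' = (0.500000, 0.500000); Gamma_ppp = -0.002670, Gamma_ppq = 0.003370, Gamma_pqq = -1.357825, Gamma_qpp = -0.011601, Gamma_qpq = 0.002670, Gamma_qqq = -0.599110
  tau = 0.666667: gamma = (0.222222, 0.263889), gamma' = (0.666667, 0.416667); Gamma_ppp = -0.005785, Gamma_ppq = 0.005745, Gamma_pqq = -1.412217, Gamma_qpp = -0.017914, Gamma_qpq = 0.005785, Gamma_qqq = -0.615830
  tau = 0.833333: gamma = (0.347222, 0.326389), gamma' = (0.833333, 0.333333); Gamma_ppp = -0.009534, Gamma_ppq = 0.008591, Gamma_pqq = -1.455439, Gamma_qpp = -0.023932, Gamma_qpq = 0.009534, Gamma_qqq = -0.621601
  tau = 1.000000: gamma = (0.500000, 0.375000), gamma' = (1.000000, 0.250000); Gamma_ppp = -0.013335, Gamma_ppq = 0.011594, Gamma_pqq = -1.486293, Gamma_qpp = -0.029193, Gamma_qpq = 0.013335, Gamma_qqq = -0.619339
step 0: V^p = -0.7500, V^q = 1.7500
step 1: k1 = (1.534759, 0.632449), k2 = (1.523023, 0.656271), k3 = (1.526282, 0.657675), k4 = (1.487655, 0.654470); V <- V + (h/6)(k1 + 2k2 + 2k3 + k4): V^p = -0.2433, V^q = 1.9675
step 2: k1 = (1.486345, 0.653890), k2 = (1.406241, 0.619265), k3 = (1.402338, 0.617485), k4 = (1.270837, 0.551420); V <- V + (h/6)(k1 + 2k2 + 2k3 + k4): V^p = 0.2220, V^q = 2.1719
step 3: k1 = (1.269986, 0.551032), k2 = (1.084227, 0.458325), k3 = (1.076684, 0.454727), k4 = (0.842453, 0.343788); V <- V + (h/6)(k1 + 2k2 + 2k3 + k4): V^p = 0.5794, V^q = 2.3230


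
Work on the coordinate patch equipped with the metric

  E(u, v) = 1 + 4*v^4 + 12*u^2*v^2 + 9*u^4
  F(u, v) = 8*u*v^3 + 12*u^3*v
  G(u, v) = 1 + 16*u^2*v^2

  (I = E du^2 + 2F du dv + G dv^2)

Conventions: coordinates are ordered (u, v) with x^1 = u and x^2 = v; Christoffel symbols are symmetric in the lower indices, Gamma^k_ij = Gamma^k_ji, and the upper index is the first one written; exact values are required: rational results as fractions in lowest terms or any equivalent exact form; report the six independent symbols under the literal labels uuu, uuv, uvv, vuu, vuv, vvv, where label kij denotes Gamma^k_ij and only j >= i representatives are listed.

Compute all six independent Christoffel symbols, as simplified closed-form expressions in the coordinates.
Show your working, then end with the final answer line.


E = 1 + 4*v^4 + 12*u^2*v^2 + 9*u^4; F = 8*u*v^3 + 12*u^3*v; G = 1 + 16*u^2*v^2
Gamma^k_ij = (1/2) g^{kl} (d_i g_jl + d_j g_il - d_l g_ij), with g^inv = (1/(EG-F^2)) [[G, -F], [-F, E]]
first partials: E_u = 24*u*v^2 + 36*u^3, E_v = 16*v^3 + 24*u^2*v, F_u = 8*v^3 + 36*u^2*v, F_v = 24*u*v^2 + 12*u^3, G_u = 32*u*v^2, G_v = 32*u^2*v
D = EG - F^2 = 1 + 4*v^4 + 28*u^2*v^2 + 9*u^4
expanded: Gamma^u_uu = (G E_u - 2F F_u + F E_v)/(2D), Gamma^u_uv = (G E_v - F G_u)/(2D), Gamma^u_vv = (2G F_v - G G_u - F G_v)/(2D), Gamma^v_uu = (2E F_u - E E_v - F E_u)/(2D), Gamma^v_uv = (E G_u - F E_v)/(2D), Gamma^v_vv = (E G_v - 2F F_v + F G_u)/(2D); substitute and cancel common factors

Answer: Gamma_uuu = (18*u^3 + 12*u*v^2)/(9*u^4 + 28*u^2*v^2 + 4*v^4 + 1), Gamma_uuv = (12*u^2*v + 8*v^3)/(9*u^4 + 28*u^2*v^2 + 4*v^4 + 1), Gamma_uvv = (12*u^3 + 8*u*v^2)/(9*u^4 + 28*u^2*v^2 + 4*v^4 + 1), Gamma_vuu = 24*u^2*v/(9*u^4 + 28*u^2*v^2 + 4*v^4 + 1), Gamma_vuv = 16*u*v^2/(9*u^4 + 28*u^2*v^2 + 4*v^4 + 1), Gamma_vvv = 16*u^2*v/(9*u^4 + 28*u^2*v^2 + 4*v^4 + 1)
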